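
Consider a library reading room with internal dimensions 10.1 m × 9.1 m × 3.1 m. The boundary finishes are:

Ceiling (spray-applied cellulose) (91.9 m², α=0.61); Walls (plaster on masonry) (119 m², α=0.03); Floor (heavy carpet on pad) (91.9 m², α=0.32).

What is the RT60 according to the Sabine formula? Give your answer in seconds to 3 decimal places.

0.515 sec

Equivalent absorption area: A = 91.9×0.61 + 119×0.03 + 91.9×0.32 = 89.037 m².
Volume V = 10.1 × 9.1 × 3.1 = 284.921 m³.
Sabine: RT60 = 0.161 × 284.921 / 89.037 = 0.515 s.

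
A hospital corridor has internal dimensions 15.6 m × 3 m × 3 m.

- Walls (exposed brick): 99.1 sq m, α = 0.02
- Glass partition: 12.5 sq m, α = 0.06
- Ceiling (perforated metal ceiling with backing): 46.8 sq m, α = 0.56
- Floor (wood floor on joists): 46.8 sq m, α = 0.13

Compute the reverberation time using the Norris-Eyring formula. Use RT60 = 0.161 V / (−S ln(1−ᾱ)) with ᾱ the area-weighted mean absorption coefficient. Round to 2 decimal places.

Total surface area S = 99.1 + 12.5 + 46.8 + 46.8 = 205.2 sq m.
Absorption A = 99.1×0.02 + 12.5×0.06 + 46.8×0.56 + 46.8×0.13 = 35.024 sabins.
Mean coefficient ᾱ = A/S = 0.1707.
−S·ln(1−ᾱ) = −205.2 × ln(1 − 0.1707) = 38.408.
V = 15.6 × 3 × 3 = 140.4 m³.
T = 0.161·V/[−S·ln(1−ᾱ)] = 0.161·140.4/38.408 = 0.59 s.

0.59 s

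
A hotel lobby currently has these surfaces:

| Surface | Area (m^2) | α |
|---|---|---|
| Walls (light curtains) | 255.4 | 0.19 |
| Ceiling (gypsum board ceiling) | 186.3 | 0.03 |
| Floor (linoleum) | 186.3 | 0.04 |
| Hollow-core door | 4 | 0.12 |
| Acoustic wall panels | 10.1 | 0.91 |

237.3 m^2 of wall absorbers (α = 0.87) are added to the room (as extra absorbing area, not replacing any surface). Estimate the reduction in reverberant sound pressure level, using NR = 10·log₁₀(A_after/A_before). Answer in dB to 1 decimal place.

5.9 dB

Equivalent absorption area: A_before = 255.4*0.19 + 186.3*0.03 + 186.3*0.04 + 4*0.12 + 10.1*0.91 = 71.238 m^2.
Added absorption = 237.3 × 0.87 = 206.451 sabins.
A_after = 71.238 + 206.451 = 277.689 sabins.
Reduction = 10 log₁₀(A_after/A_before) = 10 log₁₀(3.8980) = 5.9 dB.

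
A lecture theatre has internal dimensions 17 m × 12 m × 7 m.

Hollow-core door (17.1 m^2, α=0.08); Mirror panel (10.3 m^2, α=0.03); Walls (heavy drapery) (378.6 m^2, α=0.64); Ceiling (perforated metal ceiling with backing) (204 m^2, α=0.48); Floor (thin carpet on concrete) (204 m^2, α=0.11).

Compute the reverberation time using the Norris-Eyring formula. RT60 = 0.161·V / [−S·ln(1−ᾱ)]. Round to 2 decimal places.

Total surface area S = 17.1 + 10.3 + 378.6 + 204 + 204 = 814.0 m^2.
Absorption A = 17.1·0.08 + 10.3·0.03 + 378.6·0.64 + 204·0.48 + 204·0.11 = 364.341 sabins.
Mean coefficient ᾱ = A/S = 0.4476.
Eyring denominator: −S ln(1−ᾱ) = 483.095.
V = 17 × 12 × 7 = 1428 m³.
T = 0.161·V/[−S·ln(1−ᾱ)] = 0.161·1428/483.095 = 0.48 s.

0.48 s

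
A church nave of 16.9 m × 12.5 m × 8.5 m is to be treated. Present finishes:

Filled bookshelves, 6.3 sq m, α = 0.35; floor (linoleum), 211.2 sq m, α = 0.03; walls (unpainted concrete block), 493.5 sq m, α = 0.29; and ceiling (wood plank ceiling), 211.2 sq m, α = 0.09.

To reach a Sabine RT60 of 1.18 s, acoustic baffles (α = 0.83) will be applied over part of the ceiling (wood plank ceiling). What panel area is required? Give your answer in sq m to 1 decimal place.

Summing Sᵢαᵢ: 2.205 + 6.336 + 143.115 + 19.008 → A₁ = 170.664 sabins.
Required A₂ = 0.161·1795.625/1.18 = 244.996 sabins.
Absorption to add: 244.996 − 170.664 = 74.332 sabins.
Net gain per sq m: Δα = 0.83 − 0.09 = 0.74.
Panel area = 74.332 / 0.74 = 100.4 sq m.

100.4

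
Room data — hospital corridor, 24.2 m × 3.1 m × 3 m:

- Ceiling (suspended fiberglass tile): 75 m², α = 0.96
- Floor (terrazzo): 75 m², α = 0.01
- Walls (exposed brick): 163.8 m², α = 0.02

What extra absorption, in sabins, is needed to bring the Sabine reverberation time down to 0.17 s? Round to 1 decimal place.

137.1 sabins

Total absorption A₁ = 75·0.96 + 75·0.01 + 163.8·0.02
  = 72.000 + 0.750 + 3.276 = 76.026 m² sabins.
For T = 0.17 s, need A₂ = 0.161·V/T = 0.161·225.06/0.17 = 213.145 sabins.
ΔA = A₂ − A₁ = 213.145 − 76.026 = 137.1 sabins.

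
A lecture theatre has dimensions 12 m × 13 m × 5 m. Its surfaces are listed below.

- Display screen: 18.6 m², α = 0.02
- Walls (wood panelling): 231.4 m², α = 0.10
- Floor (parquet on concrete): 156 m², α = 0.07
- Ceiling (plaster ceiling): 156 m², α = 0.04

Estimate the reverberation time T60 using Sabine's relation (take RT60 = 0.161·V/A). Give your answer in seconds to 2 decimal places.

Equivalent absorption area: A = 18.6×0.02 + 231.4×0.10 + 156×0.07 + 156×0.04 = 40.672 m².
V = 12·13·5 = 780 m³.
RT60 = 0.161 · V / A = 0.161 × 780 / 40.672 = 3.09 s.

3.09 s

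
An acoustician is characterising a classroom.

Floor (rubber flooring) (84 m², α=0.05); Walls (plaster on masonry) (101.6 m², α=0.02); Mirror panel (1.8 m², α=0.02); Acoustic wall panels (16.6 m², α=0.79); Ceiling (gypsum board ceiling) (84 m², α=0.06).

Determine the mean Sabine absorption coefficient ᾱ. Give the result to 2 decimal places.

0.08

S = Σ Sᵢ = 84 + 101.6 + 1.8 + 16.6 + 84 = 288.0 m².
A = 84·0.05 + 101.6·0.02 + 1.8·0.02 + 16.6·0.79 + 84·0.06 = 24.422 sabins.
ᾱ = 24.422 / 288.0 = 0.08.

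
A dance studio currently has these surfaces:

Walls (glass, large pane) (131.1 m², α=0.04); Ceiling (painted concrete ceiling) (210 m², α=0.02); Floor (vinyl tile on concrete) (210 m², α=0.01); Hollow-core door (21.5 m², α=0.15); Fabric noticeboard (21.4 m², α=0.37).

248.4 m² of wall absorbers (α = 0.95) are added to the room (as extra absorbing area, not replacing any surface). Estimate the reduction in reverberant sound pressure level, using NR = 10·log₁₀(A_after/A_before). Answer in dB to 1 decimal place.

Total absorption A_before = 131.1·0.04 + 210·0.02 + 210·0.01 + 21.5·0.15 + 21.4·0.37
  = 5.244 + 4.200 + 2.100 + 3.225 + 7.918 = 22.687 m² sabins.
Added absorption = 248.4 × 0.95 = 235.980 sabins.
A_after = 22.687 + 235.980 = 258.667 sabins.
Reduction = 10 log₁₀(A_after/A_before) = 10 log₁₀(11.4016) = 10.6 dB.

10.6 dB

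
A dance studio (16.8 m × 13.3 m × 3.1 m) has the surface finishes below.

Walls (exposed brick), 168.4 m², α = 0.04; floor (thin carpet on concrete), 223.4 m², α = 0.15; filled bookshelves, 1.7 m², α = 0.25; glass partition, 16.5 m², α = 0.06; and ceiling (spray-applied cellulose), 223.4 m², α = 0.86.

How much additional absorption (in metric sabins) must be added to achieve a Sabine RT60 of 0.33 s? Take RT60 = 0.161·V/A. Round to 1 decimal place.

Equivalent absorption area: A₁ = 168.4*0.04 + 223.4*0.15 + 1.7*0.25 + 16.5*0.06 + 223.4*0.86 = 233.785 m².
V = 692.664 m³. Required absorption A₂ = 0.161 × 692.664 / 0.33 = 337.936 sabins.
Additional absorption ΔA = 337.936 − 233.785 = 104.2 sabins.

104.2 sabins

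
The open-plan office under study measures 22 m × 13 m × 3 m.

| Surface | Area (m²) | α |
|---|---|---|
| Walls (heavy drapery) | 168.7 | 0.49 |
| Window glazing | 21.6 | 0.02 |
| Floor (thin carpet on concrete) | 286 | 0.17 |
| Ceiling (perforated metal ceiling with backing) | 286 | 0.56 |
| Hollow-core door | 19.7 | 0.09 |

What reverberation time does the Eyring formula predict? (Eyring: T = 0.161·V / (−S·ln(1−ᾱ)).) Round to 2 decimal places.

0.38 seconds

S = Σ Sᵢ = 782.0 m².
Σ(Sᵢαᵢ) = 168.7×0.49 + 21.6×0.02 + 286×0.17 + 286×0.56 + 19.7×0.09 = 293.648.
ᾱ = 293.648 / 782.0 = 0.3755.
Eyring denominator: −S ln(1−ᾱ) = 368.169.
V = 22 × 13 × 3 = 858 m³.
RT60 = 0.161 × 858 / 368.169 = 0.38 s.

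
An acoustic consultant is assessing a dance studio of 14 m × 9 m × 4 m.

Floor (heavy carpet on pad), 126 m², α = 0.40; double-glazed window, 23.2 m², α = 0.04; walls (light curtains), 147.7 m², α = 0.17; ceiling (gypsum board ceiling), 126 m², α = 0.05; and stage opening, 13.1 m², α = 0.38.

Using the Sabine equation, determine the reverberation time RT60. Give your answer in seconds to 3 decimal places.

0.925 seconds

Summing Sᵢαᵢ: 50.400 + 0.928 + 25.109 + 6.300 + 4.978 → A = 87.715 sabins.
Volume V = 14 × 9 × 4 = 504 m³.
RT60 = 0.161 · V / A = 0.161 × 504 / 87.715 = 0.925 s.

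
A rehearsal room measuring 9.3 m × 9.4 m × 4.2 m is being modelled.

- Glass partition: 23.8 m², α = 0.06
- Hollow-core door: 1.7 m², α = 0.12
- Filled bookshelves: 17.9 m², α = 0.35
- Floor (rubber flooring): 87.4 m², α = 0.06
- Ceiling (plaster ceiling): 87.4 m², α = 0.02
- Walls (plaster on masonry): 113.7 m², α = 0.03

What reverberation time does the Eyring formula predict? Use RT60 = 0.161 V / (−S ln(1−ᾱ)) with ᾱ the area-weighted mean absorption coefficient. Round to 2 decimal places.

Total surface area S = 23.8 + 1.7 + 17.9 + 87.4 + 87.4 + 113.7 = 331.9 m².
Absorption A = 23.8×0.06 + 1.7×0.12 + 17.9×0.35 + 87.4×0.06 + 87.4×0.02 + 113.7×0.03 = 18.300 sabins.
Mean coefficient ᾱ = A/S = 0.0551.
−S·ln(1−ᾱ) = −331.9 × ln(1 − 0.0551) = 18.811.
V = 9.3 × 9.4 × 4.2 = 367.164 m³.
T = 0.161·V/[−S·ln(1−ᾱ)] = 0.161·367.164/18.811 = 3.14 s.

3.14 sec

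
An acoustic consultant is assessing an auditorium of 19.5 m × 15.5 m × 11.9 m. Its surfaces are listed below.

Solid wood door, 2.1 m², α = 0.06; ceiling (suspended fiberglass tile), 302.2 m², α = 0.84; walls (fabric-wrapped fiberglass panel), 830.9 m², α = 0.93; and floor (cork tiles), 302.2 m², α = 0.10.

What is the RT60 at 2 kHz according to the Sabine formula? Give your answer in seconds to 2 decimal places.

Total absorption A = 2.1·0.06 + 302.2·0.84 + 830.9·0.93 + 302.2·0.10
  = 0.126 + 253.848 + 772.737 + 30.220 = 1056.931 m² sabins.
Room volume: 3596.775 m³.
Sabine: RT60 = 0.161 × 3596.775 / 1056.931 = 0.55 s.

0.55 s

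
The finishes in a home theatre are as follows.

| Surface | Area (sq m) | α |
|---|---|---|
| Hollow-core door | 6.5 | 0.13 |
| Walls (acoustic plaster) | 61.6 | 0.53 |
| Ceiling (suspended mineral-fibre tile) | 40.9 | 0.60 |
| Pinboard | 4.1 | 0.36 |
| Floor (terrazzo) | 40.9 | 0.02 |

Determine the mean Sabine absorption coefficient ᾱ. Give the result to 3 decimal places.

0.392

S = Σ Sᵢ = 6.5 + 61.6 + 40.9 + 4.1 + 40.9 = 154.0 sq m.
Σ(Sᵢαᵢ) = 6.5*0.13 + 61.6*0.53 + 40.9*0.60 + 4.1*0.36 + 40.9*0.02 = 60.327.
ᾱ = 60.327 / 154.0 = 0.392.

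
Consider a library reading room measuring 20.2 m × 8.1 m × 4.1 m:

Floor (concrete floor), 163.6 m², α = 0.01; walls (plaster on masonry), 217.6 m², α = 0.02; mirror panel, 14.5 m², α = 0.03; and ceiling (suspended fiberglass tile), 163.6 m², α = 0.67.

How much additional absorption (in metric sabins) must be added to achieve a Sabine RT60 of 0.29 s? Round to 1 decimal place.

256.4 sabins

Total absorption A₁ = 163.6*0.01 + 217.6*0.02 + 14.5*0.03 + 163.6*0.67
  = 1.636 + 4.352 + 0.435 + 109.612 = 116.035 m² sabins.
For T = 0.29 s, need A₂ = 0.161·V/T = 0.161·670.842/0.29 = 372.433 sabins.
ΔA = A₂ − A₁ = 372.433 − 116.035 = 256.4 sabins.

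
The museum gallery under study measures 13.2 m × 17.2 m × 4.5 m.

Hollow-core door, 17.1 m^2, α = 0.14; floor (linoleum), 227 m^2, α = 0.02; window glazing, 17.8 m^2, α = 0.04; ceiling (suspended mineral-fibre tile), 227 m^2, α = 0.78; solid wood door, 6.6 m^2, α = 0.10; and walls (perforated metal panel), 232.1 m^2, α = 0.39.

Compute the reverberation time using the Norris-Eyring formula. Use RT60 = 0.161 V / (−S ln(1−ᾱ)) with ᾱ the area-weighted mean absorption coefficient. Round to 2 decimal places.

Total surface area S = 17.1 + 227 + 17.8 + 227 + 6.6 + 232.1 = 727.6 m^2.
Absorption A = 17.1·0.14 + 227·0.02 + 17.8·0.04 + 227·0.78 + 6.6·0.10 + 232.1·0.39 = 275.885 sabins.
Mean coefficient ᾱ = A/S = 0.3792.
−S·ln(1−ᾱ) = −727.6 × ln(1 − 0.3792) = 346.881.
V = 13.2 × 17.2 × 4.5 = 1021.68 m³.
RT60 = 0.161 × 1021.68 / 346.881 = 0.47 s.

0.47 s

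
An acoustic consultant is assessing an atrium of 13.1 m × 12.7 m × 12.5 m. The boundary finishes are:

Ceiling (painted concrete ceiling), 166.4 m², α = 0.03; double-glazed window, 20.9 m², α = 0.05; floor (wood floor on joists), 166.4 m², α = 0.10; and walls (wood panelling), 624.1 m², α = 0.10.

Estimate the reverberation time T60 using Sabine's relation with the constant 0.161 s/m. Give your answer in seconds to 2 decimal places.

Total absorption A = 166.4*0.03 + 20.9*0.05 + 166.4*0.10 + 624.1*0.10
  = 4.992 + 1.045 + 16.640 + 62.410 = 85.087 m² sabins.
V = 13.1·12.7·12.5 = 2079.625 m³.
T = 0.161 V/A = 0.161·2079.625/85.087 = 3.94 s.

3.94 s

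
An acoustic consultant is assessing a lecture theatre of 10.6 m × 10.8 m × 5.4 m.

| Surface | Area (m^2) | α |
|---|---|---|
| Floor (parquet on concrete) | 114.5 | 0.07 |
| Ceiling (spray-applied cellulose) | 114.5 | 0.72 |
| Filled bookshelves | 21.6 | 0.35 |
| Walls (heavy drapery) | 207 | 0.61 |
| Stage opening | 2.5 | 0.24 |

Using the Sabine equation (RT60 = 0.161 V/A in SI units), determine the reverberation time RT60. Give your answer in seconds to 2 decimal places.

A = Σ Sᵢαᵢ = 114.5·0.07 + 114.5·0.72 + 21.6·0.35 + 207·0.61 + 2.5·0.24 = 224.885 sabins.
Room volume: 618.192 m³.
Sabine: RT60 = 0.161 × 618.192 / 224.885 = 0.44 s.

0.44 s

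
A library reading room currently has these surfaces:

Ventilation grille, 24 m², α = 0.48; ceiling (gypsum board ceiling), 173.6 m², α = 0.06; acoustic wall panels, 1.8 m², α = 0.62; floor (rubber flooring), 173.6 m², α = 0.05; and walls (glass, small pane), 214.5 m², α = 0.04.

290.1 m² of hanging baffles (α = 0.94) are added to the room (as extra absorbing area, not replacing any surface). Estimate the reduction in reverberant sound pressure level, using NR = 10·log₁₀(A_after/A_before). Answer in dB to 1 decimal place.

8.9 dB

A_before = Σ Sᵢαᵢ = 24*0.48 + 173.6*0.06 + 1.8*0.62 + 173.6*0.05 + 214.5*0.04 = 40.312 sabins.
Treatment contributes 290.1·0.94 = 272.694 sabins.
A_after = 40.312 + 272.694 = 313.006 sabins.
Reduction = 10 log₁₀(A_after/A_before) = 10 log₁₀(7.7646) = 8.9 dB.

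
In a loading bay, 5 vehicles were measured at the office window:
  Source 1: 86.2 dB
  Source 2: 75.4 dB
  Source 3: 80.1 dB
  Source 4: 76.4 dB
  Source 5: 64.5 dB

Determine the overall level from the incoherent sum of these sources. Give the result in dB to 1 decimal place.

87.8 dB

Converting to relative power and adding: 10^(86.2/10) + 10^(75.4/10) + 10^(80.1/10) + 10^(76.4/10) + 10^(64.5/10) = 6.003e+08.
Back to dB: 10·log₁₀ Σ = 87.8 dB.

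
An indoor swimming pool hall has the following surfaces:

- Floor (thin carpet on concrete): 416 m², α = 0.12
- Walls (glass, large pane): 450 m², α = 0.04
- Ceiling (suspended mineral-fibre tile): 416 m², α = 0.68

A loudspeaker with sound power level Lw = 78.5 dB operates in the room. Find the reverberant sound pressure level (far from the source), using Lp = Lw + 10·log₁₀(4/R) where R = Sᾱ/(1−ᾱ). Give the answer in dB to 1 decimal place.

57.7 dB

Σ(Sᵢαᵢ) = 416×0.12 + 450×0.04 + 416×0.68 = 350.800; total area S = 1282.0 m².
ᾱ = 350.800/1282.0 = 0.2736; R = Sᾱ/(1−ᾱ) = 350.800/(1−0.2736) = 482.930 m².
Lp = 78.5 + 10·log₁₀(4/482.930) = 78.5 + (-20.82) = 57.7 dB.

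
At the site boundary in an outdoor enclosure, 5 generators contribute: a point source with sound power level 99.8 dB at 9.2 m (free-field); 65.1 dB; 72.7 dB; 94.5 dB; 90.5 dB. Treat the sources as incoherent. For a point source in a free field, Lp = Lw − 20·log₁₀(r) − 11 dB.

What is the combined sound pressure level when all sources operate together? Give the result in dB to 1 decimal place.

96.0 dB

Source at 9.2 m: Lp = 99.8 − 20·log₁₀(9.2) − 11 = 69.5 dB.
Sum in the linear (power) domain: Σ 10^(Lᵢ/10) = 10^(69.5/10) + 10^(65.1/10) + 10^(72.7/10) + 10^(94.5/10) + 10^(90.5/10) = 3.971e+09.
Combined level = 10 log₁₀(3.971e+09) = 96.0 dB.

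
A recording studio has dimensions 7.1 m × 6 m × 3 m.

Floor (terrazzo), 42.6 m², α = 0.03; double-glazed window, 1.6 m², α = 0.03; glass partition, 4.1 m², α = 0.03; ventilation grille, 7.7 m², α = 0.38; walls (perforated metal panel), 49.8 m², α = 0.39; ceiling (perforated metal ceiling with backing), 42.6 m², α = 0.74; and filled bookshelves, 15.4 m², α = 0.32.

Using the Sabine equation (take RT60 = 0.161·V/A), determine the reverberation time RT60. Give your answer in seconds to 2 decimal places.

Summing Sᵢαᵢ: 1.278 + 0.048 + 0.123 + 2.926 + 19.422 + 31.524 + 4.928 → A = 60.249 sabins.
Room volume: 127.8 m³.
Sabine: RT60 = 0.161 × 127.8 / 60.249 = 0.34 s.

0.34 sec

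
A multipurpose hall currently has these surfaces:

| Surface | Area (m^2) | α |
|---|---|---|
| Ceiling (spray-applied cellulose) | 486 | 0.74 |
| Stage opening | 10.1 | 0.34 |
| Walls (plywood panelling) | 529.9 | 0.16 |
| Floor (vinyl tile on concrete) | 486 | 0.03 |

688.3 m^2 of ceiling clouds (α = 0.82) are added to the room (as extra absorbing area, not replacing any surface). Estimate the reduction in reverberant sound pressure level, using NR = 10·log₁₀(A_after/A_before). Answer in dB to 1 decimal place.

3.5 dB

Equivalent absorption area: A_before = 486*0.74 + 10.1*0.34 + 529.9*0.16 + 486*0.03 = 462.438 m^2.
Added absorption = 688.3 × 0.82 = 564.406 sabins.
New total A_after = 1026.844 sabins.
NR = 10·log₁₀(1026.844/462.438) = 3.5 dB.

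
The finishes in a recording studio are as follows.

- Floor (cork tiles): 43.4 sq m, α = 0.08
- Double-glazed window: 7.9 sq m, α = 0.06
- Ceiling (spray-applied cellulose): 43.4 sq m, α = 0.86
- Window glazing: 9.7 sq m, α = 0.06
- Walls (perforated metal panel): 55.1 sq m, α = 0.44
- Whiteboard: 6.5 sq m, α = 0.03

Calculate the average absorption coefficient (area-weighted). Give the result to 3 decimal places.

S = Σ Sᵢ = 43.4 + 7.9 + 43.4 + 9.7 + 55.1 + 6.5 = 166.0 sq m.
Σ(Sᵢαᵢ) = 43.4×0.08 + 7.9×0.06 + 43.4×0.86 + 9.7×0.06 + 55.1×0.44 + 6.5×0.03 = 66.291.
ᾱ = 66.291 / 166.0 = 0.399.

0.399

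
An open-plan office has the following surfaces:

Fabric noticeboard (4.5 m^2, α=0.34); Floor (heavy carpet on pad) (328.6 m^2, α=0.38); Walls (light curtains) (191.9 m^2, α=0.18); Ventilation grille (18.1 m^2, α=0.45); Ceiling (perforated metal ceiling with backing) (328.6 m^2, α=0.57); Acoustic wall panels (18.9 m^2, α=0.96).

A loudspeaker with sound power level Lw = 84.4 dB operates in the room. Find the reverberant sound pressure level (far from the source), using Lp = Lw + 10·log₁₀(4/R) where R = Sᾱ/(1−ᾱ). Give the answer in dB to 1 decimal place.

Σ(Sᵢαᵢ) = 4.5×0.34 + 328.6×0.38 + 191.9×0.18 + 18.1×0.45 + 328.6×0.57 + 18.9×0.96 = 374.531; total area S = 890.6 m^2.
ᾱ = 0.4205, so room constant R = A/(1−ᾱ) = 646.300 m^2.
Lp = 84.4 + 10·log₁₀(4/646.300) = 84.4 + (-22.08) = 62.3 dB.

62.3 dB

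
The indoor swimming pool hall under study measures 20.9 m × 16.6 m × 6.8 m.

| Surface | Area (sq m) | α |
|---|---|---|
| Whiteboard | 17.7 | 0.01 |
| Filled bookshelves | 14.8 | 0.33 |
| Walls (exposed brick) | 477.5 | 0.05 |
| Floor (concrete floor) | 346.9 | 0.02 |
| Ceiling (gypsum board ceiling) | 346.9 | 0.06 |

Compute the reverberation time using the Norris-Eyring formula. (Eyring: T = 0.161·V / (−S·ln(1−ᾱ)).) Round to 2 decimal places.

6.54 s

S = Σ Sᵢ = 1203.8 sq m.
Absorption A = 17.7×0.01 + 14.8×0.33 + 477.5×0.05 + 346.9×0.02 + 346.9×0.06 = 56.688 sabins.
Mean coefficient ᾱ = A/S = 0.0471.
−S·ln(1−ᾱ) = −1203.8 × ln(1 − 0.0471) = 58.078.
V = 20.9 × 16.6 × 6.8 = 2359.192 m³.
RT60 = 0.161 × 2359.192 / 58.078 = 6.54 s.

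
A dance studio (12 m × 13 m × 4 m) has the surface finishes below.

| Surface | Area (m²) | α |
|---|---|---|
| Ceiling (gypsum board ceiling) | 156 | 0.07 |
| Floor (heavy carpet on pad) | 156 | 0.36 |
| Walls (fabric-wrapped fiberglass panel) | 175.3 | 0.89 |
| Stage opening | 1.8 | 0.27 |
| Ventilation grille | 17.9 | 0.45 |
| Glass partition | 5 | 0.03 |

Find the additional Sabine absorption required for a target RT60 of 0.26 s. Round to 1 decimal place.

Equivalent absorption area: A₁ = 156×0.07 + 156×0.36 + 175.3×0.89 + 1.8×0.27 + 17.9×0.45 + 5×0.03 = 231.788 m².
For T = 0.26 s, need A₂ = 0.161·V/T = 0.161·624/0.26 = 386.400 sabins.
Shortfall: 386.400 − 231.788 = 154.6 sabins.

154.6 sabins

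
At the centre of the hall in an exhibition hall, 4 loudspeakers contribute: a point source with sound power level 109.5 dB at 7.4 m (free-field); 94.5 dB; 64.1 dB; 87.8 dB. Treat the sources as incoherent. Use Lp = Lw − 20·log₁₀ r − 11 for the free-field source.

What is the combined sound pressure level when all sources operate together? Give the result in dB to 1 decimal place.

Source at 7.4 m: Lp = 109.5 − 20·log₁₀(7.4) − 11 = 81.1 dB.
Converting to relative power and adding: 10^(81.1/10) + 10^(94.5/10) + 10^(64.1/10) + 10^(87.8/10) = 3.552e+09.
L_total = 10·log₁₀(3.552e+09) = 95.5 dB.

95.5 dB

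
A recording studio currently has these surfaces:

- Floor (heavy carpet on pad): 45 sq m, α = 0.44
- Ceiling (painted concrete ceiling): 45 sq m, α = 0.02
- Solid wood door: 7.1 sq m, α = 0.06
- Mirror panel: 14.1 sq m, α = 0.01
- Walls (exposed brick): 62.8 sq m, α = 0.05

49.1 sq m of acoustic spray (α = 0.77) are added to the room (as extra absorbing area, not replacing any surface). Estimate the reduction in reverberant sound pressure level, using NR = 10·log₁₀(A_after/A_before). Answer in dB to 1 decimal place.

4.1 dB

A_before = Σ Sᵢαᵢ = 45*0.44 + 45*0.02 + 7.1*0.06 + 14.1*0.01 + 62.8*0.05 = 24.407 sabins.
Added absorption = 49.1 × 0.77 = 37.807 sabins.
A_after = 24.407 + 37.807 = 62.214 sabins.
Reduction = 10 log₁₀(A_after/A_before) = 10 log₁₀(2.5490) = 4.1 dB.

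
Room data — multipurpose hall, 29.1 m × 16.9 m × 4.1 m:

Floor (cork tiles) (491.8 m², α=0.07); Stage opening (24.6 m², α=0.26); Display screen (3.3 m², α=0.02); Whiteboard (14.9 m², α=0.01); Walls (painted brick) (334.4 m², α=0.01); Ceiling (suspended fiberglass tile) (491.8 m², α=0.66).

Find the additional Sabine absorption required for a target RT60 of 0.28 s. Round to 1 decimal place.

Equivalent absorption area: A₁ = 491.8*0.07 + 24.6*0.26 + 3.3*0.02 + 14.9*0.01 + 334.4*0.01 + 491.8*0.66 = 368.969 m².
For T = 0.28 s, need A₂ = 0.161·V/T = 0.161·2016.339/0.28 = 1159.395 sabins.
ΔA = A₂ − A₁ = 1159.395 − 368.969 = 790.4 sabins.

790.4 sabins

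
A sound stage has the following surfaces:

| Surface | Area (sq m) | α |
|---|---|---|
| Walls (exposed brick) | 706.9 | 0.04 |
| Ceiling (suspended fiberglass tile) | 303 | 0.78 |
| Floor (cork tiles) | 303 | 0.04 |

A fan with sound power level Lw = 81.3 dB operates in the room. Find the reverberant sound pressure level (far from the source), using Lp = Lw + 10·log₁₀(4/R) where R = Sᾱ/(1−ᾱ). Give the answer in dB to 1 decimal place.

A = 276.736 sabins; S = 1312.9 sq m.
ᾱ = 276.736/1312.9 = 0.2108; R = Sᾱ/(1−ᾱ) = 276.736/(1−0.2108) = 350.654 sq m.
Lp = 81.3 + 10·log₁₀(4/350.654) = 81.3 + (-19.43) = 61.9 dB.

61.9 dB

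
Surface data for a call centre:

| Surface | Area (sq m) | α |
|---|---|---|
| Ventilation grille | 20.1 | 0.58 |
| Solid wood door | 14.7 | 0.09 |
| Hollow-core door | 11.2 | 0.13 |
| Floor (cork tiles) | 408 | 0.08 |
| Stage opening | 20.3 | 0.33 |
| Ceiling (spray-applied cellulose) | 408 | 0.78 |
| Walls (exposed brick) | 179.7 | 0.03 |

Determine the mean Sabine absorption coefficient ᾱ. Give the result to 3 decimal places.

Total surface area S = 1062.0 sq m.
A = 20.1·0.58 + 14.7·0.09 + 11.2·0.13 + 408·0.08 + 20.3·0.33 + 408·0.78 + 179.7·0.03 = 377.407 sabins.
ᾱ = A/S = 0.355.

0.355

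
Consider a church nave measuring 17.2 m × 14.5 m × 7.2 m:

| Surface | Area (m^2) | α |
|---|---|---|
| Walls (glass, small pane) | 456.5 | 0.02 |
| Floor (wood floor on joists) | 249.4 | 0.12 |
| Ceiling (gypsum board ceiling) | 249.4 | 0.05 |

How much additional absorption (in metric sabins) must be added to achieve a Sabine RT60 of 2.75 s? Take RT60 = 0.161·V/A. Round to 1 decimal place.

53.6 sabins

Total absorption A₁ = 456.5*0.02 + 249.4*0.12 + 249.4*0.05
  = 9.130 + 29.928 + 12.470 = 51.528 m^2 sabins.
Target A₂ = 0.161·1795.68/2.75 = 105.129 sabins (V = 1795.68 m³).
Additional absorption ΔA = 105.129 − 51.528 = 53.6 sabins.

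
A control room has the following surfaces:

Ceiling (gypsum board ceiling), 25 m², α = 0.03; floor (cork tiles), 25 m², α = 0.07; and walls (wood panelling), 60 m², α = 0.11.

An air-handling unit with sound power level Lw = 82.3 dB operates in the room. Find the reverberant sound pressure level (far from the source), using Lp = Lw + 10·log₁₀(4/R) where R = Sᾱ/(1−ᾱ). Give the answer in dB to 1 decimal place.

Σ(Sᵢαᵢ) = 25×0.03 + 25×0.07 + 60×0.11 = 9.100; total area S = 110.0 m².
ᾱ = 9.100/110.0 = 0.0827; R = Sᾱ/(1−ᾱ) = 9.100/(1−0.0827) = 9.920 m².
Lp = Lw + 10 log₁₀(4/R) = 82.3 -3.94 = 78.4 dB.

78.4 dB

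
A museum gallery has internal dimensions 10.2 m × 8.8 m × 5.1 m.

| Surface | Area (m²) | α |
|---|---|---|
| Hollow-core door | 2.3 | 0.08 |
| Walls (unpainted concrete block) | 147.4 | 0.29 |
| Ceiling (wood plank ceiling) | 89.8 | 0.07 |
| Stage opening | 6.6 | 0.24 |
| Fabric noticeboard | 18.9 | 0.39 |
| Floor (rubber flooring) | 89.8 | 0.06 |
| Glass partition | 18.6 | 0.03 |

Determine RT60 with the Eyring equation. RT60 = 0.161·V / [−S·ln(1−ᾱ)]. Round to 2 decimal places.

Total surface area S = 2.3 + 147.4 + 89.8 + 6.6 + 18.9 + 89.8 + 18.6 = 373.4 m².
Σ(Sᵢαᵢ) = 2.3·0.08 + 147.4·0.29 + 89.8·0.07 + 6.6·0.24 + 18.9·0.39 + 89.8·0.06 + 18.6·0.03 = 64.117.
ᾱ = 64.117 / 373.4 = 0.1717.
Eyring denominator: −S ln(1−ᾱ) = 70.341.
V = 10.2 × 8.8 × 5.1 = 457.776 m³.
RT60 = 0.161 × 457.776 / 70.341 = 1.05 s.

1.05 s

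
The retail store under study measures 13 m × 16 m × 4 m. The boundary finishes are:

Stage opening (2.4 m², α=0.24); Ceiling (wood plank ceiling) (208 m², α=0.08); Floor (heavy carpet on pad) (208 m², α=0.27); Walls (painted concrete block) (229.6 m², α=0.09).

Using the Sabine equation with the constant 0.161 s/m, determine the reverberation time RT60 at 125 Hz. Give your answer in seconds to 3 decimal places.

1.424 sec

Total absorption A = 2.4*0.24 + 208*0.08 + 208*0.27 + 229.6*0.09
  = 0.576 + 16.640 + 56.160 + 20.664 = 94.040 m² sabins.
Room volume: 832 m³.
T = 0.161 V/A = 0.161·832/94.040 = 1.424 s.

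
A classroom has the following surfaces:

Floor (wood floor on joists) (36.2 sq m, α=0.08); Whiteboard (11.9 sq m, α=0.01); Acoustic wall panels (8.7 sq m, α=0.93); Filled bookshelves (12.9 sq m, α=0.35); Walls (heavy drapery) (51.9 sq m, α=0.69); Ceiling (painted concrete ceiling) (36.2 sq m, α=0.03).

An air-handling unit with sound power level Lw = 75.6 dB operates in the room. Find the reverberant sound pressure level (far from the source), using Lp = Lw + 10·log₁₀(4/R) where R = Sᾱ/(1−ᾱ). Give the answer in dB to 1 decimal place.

A = 52.518 sabins; S = 157.8 sq m.
ᾱ = 0.3328, so room constant R = A/(1−ᾱ) = 78.714 sq m.
Lp = Lw + 10 log₁₀(4/R) = 75.6 -12.94 = 62.7 dB.

62.7 dB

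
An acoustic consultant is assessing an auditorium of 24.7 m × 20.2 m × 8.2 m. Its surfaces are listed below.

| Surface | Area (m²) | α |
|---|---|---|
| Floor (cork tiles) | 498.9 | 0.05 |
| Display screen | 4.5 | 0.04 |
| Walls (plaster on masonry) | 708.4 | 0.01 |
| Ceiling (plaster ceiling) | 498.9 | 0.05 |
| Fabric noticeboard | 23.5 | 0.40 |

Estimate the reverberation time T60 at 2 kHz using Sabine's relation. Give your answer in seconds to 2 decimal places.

9.90 sec

Equivalent absorption area: A = 498.9×0.05 + 4.5×0.04 + 708.4×0.01 + 498.9×0.05 + 23.5×0.40 = 66.554 m².
V = 24.7·20.2·8.2 = 4091.308 m³.
T = 0.161 V/A = 0.161·4091.308/66.554 = 9.90 s.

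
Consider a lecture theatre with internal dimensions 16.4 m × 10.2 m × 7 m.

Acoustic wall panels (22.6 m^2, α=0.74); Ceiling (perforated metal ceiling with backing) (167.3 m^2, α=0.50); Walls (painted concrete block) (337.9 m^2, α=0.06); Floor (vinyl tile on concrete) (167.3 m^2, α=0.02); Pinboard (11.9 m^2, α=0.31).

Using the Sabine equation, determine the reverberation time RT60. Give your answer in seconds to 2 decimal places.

Equivalent absorption area: A = 22.6·0.74 + 167.3·0.50 + 337.9·0.06 + 167.3·0.02 + 11.9·0.31 = 127.683 m^2.
V = 16.4·10.2·7 = 1170.96 m³.
RT60 = 0.161 · V / A = 0.161 × 1170.96 / 127.683 = 1.48 s.

1.48 s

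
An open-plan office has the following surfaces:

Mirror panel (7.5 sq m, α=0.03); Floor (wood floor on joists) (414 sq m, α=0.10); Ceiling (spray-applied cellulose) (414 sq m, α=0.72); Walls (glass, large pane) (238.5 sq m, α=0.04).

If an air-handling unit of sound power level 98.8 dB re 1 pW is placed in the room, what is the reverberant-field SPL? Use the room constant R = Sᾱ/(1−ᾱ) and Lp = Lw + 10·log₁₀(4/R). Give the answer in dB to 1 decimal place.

A = 349.245 sabins; S = 1074.0 sq m.
ᾱ = 349.245/1074.0 = 0.3252; R = Sᾱ/(1−ᾱ) = 349.245/(1−0.3252) = 517.553 sq m.
Lp = 98.8 + 10·log₁₀(4/517.553) = 98.8 + (-21.12) = 77.7 dB.

77.7 dB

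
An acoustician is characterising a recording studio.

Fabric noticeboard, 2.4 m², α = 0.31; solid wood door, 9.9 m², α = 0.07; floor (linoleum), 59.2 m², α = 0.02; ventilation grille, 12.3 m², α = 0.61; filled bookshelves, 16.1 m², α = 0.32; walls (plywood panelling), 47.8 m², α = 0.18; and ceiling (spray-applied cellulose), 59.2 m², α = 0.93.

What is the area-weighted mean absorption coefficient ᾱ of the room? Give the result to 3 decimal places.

Total surface area S = 206.9 m².
Weighted sum Σ Sα = 78.936.
ᾱ = 78.936 / 206.9 = 0.382.

0.382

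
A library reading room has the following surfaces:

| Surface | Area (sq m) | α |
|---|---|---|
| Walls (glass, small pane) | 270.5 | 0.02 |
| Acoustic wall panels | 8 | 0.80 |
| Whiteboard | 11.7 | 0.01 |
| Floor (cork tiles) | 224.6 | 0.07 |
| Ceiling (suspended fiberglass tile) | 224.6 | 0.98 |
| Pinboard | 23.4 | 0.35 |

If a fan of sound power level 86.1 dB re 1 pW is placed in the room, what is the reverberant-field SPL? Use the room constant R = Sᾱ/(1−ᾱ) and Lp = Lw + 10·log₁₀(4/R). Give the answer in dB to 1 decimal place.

66.3 dB

Σ(Sᵢαᵢ) = 270.5×0.02 + 8×0.80 + 11.7×0.01 + 224.6×0.07 + 224.6×0.98 + 23.4×0.35 = 255.947; total area S = 762.8 sq m.
ᾱ = 0.3355, so room constant R = A/(1−ᾱ) = 385.172 sq m.
Lp = Lw + 10 log₁₀(4/R) = 86.1 -19.84 = 66.3 dB.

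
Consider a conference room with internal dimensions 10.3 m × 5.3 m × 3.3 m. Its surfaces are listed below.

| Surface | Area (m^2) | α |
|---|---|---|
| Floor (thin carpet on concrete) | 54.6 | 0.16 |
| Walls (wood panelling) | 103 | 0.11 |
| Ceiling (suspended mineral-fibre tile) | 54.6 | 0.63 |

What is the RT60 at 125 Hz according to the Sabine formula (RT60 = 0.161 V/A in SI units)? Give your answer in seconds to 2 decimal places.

A = Σ Sᵢαᵢ = 54.6*0.16 + 103*0.11 + 54.6*0.63 = 54.464 sabins.
Room volume: 180.147 m³.
Sabine: RT60 = 0.161 × 180.147 / 54.464 = 0.53 s.

0.53 seconds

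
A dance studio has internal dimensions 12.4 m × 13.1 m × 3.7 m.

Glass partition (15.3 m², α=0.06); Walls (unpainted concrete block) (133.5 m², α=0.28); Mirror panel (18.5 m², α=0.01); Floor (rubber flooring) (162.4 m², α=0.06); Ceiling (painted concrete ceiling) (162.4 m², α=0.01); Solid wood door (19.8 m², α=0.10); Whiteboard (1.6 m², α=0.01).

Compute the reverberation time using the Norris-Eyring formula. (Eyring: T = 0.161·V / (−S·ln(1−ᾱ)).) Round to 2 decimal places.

1.77 s

S = Σ Sᵢ = 513.5 m².
Absorption A = 15.3·0.06 + 133.5·0.28 + 18.5·0.01 + 162.4·0.06 + 162.4·0.01 + 19.8·0.10 + 1.6·0.01 = 51.847 sabins.
Mean coefficient ᾱ = A/S = 0.1010.
Eyring denominator: −S ln(1−ᾱ) = 54.673.
V = 12.4 × 13.1 × 3.7 = 601.028 m³.
RT60 = 0.161 × 601.028 / 54.673 = 1.77 s.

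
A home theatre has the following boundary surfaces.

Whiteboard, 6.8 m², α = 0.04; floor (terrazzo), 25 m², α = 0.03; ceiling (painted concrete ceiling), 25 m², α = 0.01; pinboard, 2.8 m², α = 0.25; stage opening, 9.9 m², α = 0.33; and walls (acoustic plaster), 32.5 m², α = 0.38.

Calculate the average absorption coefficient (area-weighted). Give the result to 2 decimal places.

0.17

Total surface area S = 102.0 m².
Σ(Sᵢαᵢ) = 6.8×0.04 + 25×0.03 + 25×0.01 + 2.8×0.25 + 9.9×0.33 + 32.5×0.38 = 17.589.
ᾱ = A/S = 0.17.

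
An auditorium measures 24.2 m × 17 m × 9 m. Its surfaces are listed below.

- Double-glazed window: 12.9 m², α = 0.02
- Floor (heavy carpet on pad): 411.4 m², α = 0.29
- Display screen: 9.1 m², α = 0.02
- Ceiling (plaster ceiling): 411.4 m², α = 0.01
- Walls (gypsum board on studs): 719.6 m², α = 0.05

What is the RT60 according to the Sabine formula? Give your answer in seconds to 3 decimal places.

Equivalent absorption area: A = 12.9·0.02 + 411.4·0.29 + 9.1·0.02 + 411.4·0.01 + 719.6·0.05 = 159.840 m².
V = 24.2·17·9 = 3702.6 m³.
T = 0.161 V/A = 0.161·3702.6/159.840 = 3.729 s.

3.729 s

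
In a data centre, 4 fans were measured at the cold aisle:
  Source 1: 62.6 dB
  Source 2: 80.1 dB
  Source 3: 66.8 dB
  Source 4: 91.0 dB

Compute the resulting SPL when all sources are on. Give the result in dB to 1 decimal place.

Sum in the linear (power) domain: Σ 10^(Lᵢ/10) = 10^(62.6/10) + 10^(80.1/10) + 10^(66.8/10) + 10^(91.0/10) = 1.368e+09.
Combined level = 10 log₁₀(1.368e+09) = 91.4 dB.

91.4 dB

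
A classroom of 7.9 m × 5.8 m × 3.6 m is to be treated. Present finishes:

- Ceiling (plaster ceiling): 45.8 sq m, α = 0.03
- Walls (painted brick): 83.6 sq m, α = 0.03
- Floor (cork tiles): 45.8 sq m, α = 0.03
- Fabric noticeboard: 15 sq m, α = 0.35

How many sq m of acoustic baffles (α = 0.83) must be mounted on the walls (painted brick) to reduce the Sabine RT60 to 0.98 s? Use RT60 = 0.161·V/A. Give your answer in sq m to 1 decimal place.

Total absorption A₁ = 45.8*0.03 + 83.6*0.03 + 45.8*0.03 + 15*0.35
  = 1.374 + 2.508 + 1.374 + 5.250 = 10.506 sq m sabins.
Required A₂ = 0.161·164.952/0.98 = 27.099 sabins.
ΔA needed = 27.099 − 10.506 = 16.593 sabins.
Each sq m of panel replacing the walls (painted brick) adds (0.83 − 0.03) = 0.80 sabins.
Panel area = 16.593 / 0.80 = 20.7 sq m.

20.7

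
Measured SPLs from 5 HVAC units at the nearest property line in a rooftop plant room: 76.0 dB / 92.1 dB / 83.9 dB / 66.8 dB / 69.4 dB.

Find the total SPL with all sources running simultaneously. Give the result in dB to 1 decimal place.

Converting to relative power and adding: 10^(76.0/10) + 10^(92.1/10) + 10^(83.9/10) + 10^(66.8/10) + 10^(69.4/10) = 1.921e+09.
Back to dB: 10·log₁₀ Σ = 92.8 dB.

92.8 dB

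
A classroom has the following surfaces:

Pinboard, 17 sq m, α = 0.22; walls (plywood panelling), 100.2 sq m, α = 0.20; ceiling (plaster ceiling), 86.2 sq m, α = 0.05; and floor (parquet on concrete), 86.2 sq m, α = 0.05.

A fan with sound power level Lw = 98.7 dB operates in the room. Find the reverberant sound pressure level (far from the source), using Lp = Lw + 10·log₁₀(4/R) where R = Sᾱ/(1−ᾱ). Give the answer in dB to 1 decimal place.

A = 32.400 sabins; S = 289.6 sq m.
ᾱ = 32.400/289.6 = 0.1119; R = Sᾱ/(1−ᾱ) = 32.400/(1−0.1119) = 36.482 sq m.
Lp = Lw + 10 log₁₀(4/R) = 98.7 -9.60 = 89.1 dB.

89.1 dB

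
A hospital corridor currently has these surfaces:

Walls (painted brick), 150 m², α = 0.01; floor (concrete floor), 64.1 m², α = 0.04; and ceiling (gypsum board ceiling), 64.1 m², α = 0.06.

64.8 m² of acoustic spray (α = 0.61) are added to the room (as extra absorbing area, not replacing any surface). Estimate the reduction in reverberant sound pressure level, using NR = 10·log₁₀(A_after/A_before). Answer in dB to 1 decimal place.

7.8 dB

Total absorption A_before = 150·0.01 + 64.1·0.04 + 64.1·0.06
  = 1.500 + 2.564 + 3.846 = 7.910 m² sabins.
Treatment contributes 64.8·0.61 = 39.528 sabins.
A_after = 7.910 + 39.528 = 47.438 sabins.
Reduction = 10 log₁₀(A_after/A_before) = 10 log₁₀(5.9972) = 7.8 dB.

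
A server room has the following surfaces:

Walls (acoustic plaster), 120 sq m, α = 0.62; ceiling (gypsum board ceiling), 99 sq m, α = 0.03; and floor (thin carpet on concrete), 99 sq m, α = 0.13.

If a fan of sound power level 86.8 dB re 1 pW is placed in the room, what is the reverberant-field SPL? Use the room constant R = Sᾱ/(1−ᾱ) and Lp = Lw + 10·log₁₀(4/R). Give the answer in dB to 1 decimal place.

Σ(Sᵢαᵢ) = 120·0.62 + 99·0.03 + 99·0.13 = 90.240; total area S = 318.0 sq m.
ᾱ = 90.240/318.0 = 0.2838; R = Sᾱ/(1−ᾱ) = 90.240/(1−0.2838) = 125.998 sq m.
Lp = 86.8 + 10·log₁₀(4/125.998) = 86.8 + (-14.98) = 71.8 dB.

71.8 dB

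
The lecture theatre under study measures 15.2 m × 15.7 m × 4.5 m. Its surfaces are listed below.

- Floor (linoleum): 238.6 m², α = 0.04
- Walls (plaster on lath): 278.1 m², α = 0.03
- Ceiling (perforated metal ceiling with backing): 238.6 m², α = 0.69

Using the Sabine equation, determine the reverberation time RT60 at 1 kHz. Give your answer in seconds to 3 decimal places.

0.947 s

Summing Sᵢαᵢ: 9.544 + 8.343 + 164.634 → A = 182.521 sabins.
Volume V = 15.2 × 15.7 × 4.5 = 1073.88 m³.
Sabine: RT60 = 0.161 × 1073.88 / 182.521 = 0.947 s.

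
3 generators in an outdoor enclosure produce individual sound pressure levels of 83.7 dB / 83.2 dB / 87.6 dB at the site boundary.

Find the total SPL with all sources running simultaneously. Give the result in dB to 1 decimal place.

90.1 dB

Sum in the linear (power) domain: Σ 10^(Lᵢ/10) = 10^(83.7/10) + 10^(83.2/10) + 10^(87.6/10) = 1.019e+09.
Back to dB: 10·log₁₀ Σ = 90.1 dB.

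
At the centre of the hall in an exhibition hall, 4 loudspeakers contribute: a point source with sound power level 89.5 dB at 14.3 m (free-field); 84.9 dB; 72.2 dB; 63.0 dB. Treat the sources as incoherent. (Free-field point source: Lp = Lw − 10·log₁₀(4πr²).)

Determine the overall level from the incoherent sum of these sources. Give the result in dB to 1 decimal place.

Source at 14.3 m: Lp = 89.5 − 10·log₁₀(4π·14.3²) = 89.5 − 10·log₁₀(2569.697) = 55.4 dB.
Converting to relative power and adding: 10^(55.4/10) + 10^(84.9/10) + 10^(72.2/10) + 10^(63.0/10) = 3.28e+08.
L_total = 10·log₁₀(3.28e+08) = 85.2 dB.

85.2 dB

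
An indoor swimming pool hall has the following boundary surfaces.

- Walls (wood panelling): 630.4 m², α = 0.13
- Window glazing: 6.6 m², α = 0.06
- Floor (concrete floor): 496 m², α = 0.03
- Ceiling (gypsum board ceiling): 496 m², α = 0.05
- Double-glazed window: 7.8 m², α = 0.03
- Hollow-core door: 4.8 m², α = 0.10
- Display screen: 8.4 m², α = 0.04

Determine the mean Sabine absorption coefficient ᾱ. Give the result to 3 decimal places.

S = Σ Sᵢ = 630.4 + 6.6 + 496 + 496 + 7.8 + 4.8 + 8.4 = 1650.0 m².
Weighted sum Σ Sα = 123.078.
ᾱ = 123.078 / 1650.0 = 0.075.

0.075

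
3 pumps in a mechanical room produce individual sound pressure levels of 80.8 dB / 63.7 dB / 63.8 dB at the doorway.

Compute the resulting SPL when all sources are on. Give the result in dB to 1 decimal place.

Sum in the linear (power) domain: Σ 10^(Lᵢ/10) = 10^(80.8/10) + 10^(63.7/10) + 10^(63.8/10) = 1.25e+08.
Combined level = 10 log₁₀(1.25e+08) = 81.0 dB.

81.0 dB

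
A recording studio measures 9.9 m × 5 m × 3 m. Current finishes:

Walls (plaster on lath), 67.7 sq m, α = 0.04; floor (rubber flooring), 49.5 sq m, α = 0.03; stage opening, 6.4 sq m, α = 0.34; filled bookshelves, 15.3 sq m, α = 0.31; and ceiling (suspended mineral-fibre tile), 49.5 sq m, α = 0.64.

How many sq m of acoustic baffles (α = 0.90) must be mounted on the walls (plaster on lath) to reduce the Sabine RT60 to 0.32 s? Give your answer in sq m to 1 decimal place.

Summing Sᵢαᵢ: 2.708 + 1.485 + 2.176 + 4.743 + 31.680 → A₁ = 42.792 sabins.
Required A₂ = 0.161·148.5/0.32 = 74.714 sabins.
ΔA needed = 74.714 − 42.792 = 31.922 sabins.
Each sq m of panel replacing the walls (plaster on lath) adds (0.90 − 0.04) = 0.86 sabins.
Area = ΔA/Δα = 31.922/0.86 = 37.1 sq m.

37.1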